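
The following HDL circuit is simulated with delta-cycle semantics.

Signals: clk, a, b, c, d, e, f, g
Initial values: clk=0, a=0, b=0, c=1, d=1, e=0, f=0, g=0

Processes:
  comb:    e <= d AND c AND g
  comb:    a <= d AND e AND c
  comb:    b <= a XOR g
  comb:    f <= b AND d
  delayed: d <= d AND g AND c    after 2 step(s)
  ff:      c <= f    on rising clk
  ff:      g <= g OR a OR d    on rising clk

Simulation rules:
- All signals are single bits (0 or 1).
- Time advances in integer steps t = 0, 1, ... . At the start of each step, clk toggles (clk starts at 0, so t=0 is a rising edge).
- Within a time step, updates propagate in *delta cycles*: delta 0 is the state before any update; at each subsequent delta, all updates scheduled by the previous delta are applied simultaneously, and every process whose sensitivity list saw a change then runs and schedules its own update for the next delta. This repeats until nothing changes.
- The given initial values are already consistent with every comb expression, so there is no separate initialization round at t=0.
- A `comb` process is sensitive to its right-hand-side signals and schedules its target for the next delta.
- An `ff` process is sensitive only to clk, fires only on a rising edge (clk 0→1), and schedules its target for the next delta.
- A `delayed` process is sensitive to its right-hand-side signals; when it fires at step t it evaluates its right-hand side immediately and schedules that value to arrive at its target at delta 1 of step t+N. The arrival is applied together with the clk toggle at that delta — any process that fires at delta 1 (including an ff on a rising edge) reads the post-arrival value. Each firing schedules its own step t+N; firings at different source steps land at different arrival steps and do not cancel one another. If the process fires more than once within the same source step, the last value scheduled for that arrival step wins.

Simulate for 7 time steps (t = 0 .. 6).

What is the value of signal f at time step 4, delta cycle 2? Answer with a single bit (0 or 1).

0

t0.Δ0 e=0 b=0 d=1 a=0 g=0 f=0 c=1 clk=0
t0.Δ1 e=0 b=0 d=1 a=0 g=0 f=0 c=1 clk=1
t0.Δ2 e=0 b=0 d=1 a=0 g=1 f=0 c=0 clk=1
t0.Δ3 e=0 b=1 d=1 a=0 g=1 f=0 c=0 clk=1
t0.Δ4 e=0 b=1 d=1 a=0 g=1 f=1 c=0 clk=1
t1.Δ0 e=0 b=1 d=1 a=0 g=1 f=1 c=0 clk=1
t1.Δ1 e=0 b=1 d=1 a=0 g=1 f=1 c=0 clk=0
t2.Δ0 e=0 b=1 d=1 a=0 g=1 f=1 c=0 clk=0
t2.Δ1 e=0 b=1 d=0 a=0 g=1 f=1 c=0 clk=1
t2.Δ2 e=0 b=1 d=0 a=0 g=1 f=0 c=1 clk=1
t3.Δ0 e=0 b=1 d=0 a=0 g=1 f=0 c=1 clk=1
t3.Δ1 e=0 b=1 d=0 a=0 g=1 f=0 c=1 clk=0
t4.Δ0 e=0 b=1 d=0 a=0 g=1 f=0 c=1 clk=0
t4.Δ1 e=0 b=1 d=0 a=0 g=1 f=0 c=1 clk=1
t4.Δ2 e=0 b=1 d=0 a=0 g=1 f=0 c=0 clk=1
t5.Δ0 e=0 b=1 d=0 a=0 g=1 f=0 c=0 clk=1
t5.Δ1 e=0 b=1 d=0 a=0 g=1 f=0 c=0 clk=0
t6.Δ0 e=0 b=1 d=0 a=0 g=1 f=0 c=0 clk=0
t6.Δ1 e=0 b=1 d=0 a=0 g=1 f=0 c=0 clk=1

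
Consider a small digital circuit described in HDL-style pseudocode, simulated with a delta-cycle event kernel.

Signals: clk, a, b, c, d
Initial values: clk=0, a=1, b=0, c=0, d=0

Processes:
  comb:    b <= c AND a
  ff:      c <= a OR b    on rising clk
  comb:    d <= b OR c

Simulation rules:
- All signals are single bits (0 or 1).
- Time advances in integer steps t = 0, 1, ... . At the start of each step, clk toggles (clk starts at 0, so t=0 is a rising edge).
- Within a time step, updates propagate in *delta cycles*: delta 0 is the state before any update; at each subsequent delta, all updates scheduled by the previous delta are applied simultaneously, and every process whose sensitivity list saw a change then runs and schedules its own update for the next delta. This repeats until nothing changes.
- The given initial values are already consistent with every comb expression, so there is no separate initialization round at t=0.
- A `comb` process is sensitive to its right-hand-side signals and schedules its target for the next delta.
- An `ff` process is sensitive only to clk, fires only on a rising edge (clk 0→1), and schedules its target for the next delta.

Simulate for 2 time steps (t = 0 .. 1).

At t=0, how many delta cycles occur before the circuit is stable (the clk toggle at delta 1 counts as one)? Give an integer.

t0.Δ0 clk=0 d=0 b=0 a=1 c=0
t0.Δ1 clk=1 d=0 b=0 a=1 c=0
t0.Δ2 clk=1 d=0 b=0 a=1 c=1
t0.Δ3 clk=1 d=1 b=1 a=1 c=1
t1.Δ0 clk=1 d=1 b=1 a=1 c=1
t1.Δ1 clk=0 d=1 b=1 a=1 c=1

3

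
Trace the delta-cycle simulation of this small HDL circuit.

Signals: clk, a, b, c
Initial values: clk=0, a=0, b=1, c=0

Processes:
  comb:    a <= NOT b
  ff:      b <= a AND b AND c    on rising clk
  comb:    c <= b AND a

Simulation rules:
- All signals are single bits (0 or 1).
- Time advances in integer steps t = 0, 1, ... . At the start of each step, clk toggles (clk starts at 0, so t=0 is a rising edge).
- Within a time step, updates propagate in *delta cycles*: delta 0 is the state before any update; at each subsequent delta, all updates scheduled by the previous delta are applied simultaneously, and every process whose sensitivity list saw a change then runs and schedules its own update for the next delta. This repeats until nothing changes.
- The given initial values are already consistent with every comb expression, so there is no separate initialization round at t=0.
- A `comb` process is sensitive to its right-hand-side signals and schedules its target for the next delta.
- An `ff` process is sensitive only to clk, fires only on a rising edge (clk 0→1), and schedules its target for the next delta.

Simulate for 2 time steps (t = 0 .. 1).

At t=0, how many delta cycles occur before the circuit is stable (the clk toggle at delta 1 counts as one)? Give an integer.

3

[bits: a,clk,b,c]
t=0: Δ0=0010 Δ1=0110 Δ2=0100 Δ3=1100 | 3Δ
t=1: Δ0=1100 Δ1=1000 | 1Δ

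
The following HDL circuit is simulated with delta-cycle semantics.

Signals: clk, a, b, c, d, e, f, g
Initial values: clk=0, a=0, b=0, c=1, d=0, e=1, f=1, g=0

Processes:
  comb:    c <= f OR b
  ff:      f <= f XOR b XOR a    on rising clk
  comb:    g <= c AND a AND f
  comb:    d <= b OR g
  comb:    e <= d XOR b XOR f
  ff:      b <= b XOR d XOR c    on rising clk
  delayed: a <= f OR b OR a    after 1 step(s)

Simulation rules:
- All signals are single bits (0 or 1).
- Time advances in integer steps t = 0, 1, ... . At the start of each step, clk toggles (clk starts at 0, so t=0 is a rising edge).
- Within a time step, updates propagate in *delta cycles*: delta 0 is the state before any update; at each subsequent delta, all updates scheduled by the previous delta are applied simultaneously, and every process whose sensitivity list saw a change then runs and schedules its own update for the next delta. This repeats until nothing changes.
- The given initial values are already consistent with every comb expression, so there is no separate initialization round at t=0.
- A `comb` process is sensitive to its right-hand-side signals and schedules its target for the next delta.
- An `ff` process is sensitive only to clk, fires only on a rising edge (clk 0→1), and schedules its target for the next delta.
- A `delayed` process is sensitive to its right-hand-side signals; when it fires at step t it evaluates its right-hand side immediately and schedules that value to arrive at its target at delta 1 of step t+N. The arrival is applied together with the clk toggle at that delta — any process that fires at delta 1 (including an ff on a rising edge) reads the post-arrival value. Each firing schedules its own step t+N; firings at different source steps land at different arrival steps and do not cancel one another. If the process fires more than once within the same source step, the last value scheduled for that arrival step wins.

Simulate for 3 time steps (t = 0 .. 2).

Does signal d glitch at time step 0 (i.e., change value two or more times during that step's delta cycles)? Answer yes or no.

no

t=0 Δ0: b=0 a=0 d=0 e=1 clk=0 c=1 g=0 f=1
  Δ1: clk:0→1
  Δ2: b:0→1
  Δ3: d:0→1, e:1→0
  Δ4: e:0→1
  (4Δ to stable)
t=1 Δ0: b=1 a=0 d=1 e=1 clk=1 c=1 g=0 f=1
  Δ1: a:0→1, clk:1→0
  Δ2: g:0→1
  (2Δ to stable)
t=2 Δ0: b=1 a=1 d=1 e=1 clk=0 c=1 g=1 f=1
  Δ1: clk:0→1
  (1Δ to stable)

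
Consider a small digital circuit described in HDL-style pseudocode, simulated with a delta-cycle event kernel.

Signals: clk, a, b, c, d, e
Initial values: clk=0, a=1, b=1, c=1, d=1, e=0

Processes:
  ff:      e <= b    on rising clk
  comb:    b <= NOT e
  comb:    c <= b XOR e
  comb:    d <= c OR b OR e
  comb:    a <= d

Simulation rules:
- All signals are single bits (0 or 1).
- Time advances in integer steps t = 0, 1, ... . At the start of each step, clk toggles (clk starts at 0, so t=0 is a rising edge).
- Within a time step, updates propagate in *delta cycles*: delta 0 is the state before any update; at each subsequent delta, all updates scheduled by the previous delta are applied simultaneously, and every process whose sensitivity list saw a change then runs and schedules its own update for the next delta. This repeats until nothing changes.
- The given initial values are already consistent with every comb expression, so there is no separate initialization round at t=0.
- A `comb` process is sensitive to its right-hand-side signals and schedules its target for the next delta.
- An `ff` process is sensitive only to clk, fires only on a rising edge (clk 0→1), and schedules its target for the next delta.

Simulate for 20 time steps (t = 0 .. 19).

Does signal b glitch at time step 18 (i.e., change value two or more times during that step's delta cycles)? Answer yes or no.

no

t0.Δ0 e=0 a=1 b=1 d=1 clk=0 c=1
t0.Δ1 e=0 a=1 b=1 d=1 clk=1 c=1
t0.Δ2 e=1 a=1 b=1 d=1 clk=1 c=1
t0.Δ3 e=1 a=1 b=0 d=1 clk=1 c=0
t0.Δ4 e=1 a=1 b=0 d=1 clk=1 c=1
t1.Δ0 e=1 a=1 b=0 d=1 clk=1 c=1
t1.Δ1 e=1 a=1 b=0 d=1 clk=0 c=1
t2.Δ0 e=1 a=1 b=0 d=1 clk=0 c=1
t2.Δ1 e=1 a=1 b=0 d=1 clk=1 c=1
t2.Δ2 e=0 a=1 b=0 d=1 clk=1 c=1
t2.Δ3 e=0 a=1 b=1 d=1 clk=1 c=0
t2.Δ4 e=0 a=1 b=1 d=1 clk=1 c=1
t3.Δ0 e=0 a=1 b=1 d=1 clk=1 c=1
t3.Δ1 e=0 a=1 b=1 d=1 clk=0 c=1
t4.Δ0 e=0 a=1 b=1 d=1 clk=0 c=1
t4.Δ1 e=0 a=1 b=1 d=1 clk=1 c=1
t4.Δ2 e=1 a=1 b=1 d=1 clk=1 c=1
t4.Δ3 e=1 a=1 b=0 d=1 clk=1 c=0
t4.Δ4 e=1 a=1 b=0 d=1 clk=1 c=1
t5.Δ0 e=1 a=1 b=0 d=1 clk=1 c=1
t5.Δ1 e=1 a=1 b=0 d=1 clk=0 c=1
t6.Δ0 e=1 a=1 b=0 d=1 clk=0 c=1
t6.Δ1 e=1 a=1 b=0 d=1 clk=1 c=1
t6.Δ2 e=0 a=1 b=0 d=1 clk=1 c=1
t6.Δ3 e=0 a=1 b=1 d=1 clk=1 c=0
t6.Δ4 e=0 a=1 b=1 d=1 clk=1 c=1
t7.Δ0 e=0 a=1 b=1 d=1 clk=1 c=1
t7.Δ1 e=0 a=1 b=1 d=1 clk=0 c=1
t8.Δ0 e=0 a=1 b=1 d=1 clk=0 c=1
t8.Δ1 e=0 a=1 b=1 d=1 clk=1 c=1
t8.Δ2 e=1 a=1 b=1 d=1 clk=1 c=1
t8.Δ3 e=1 a=1 b=0 d=1 clk=1 c=0
t8.Δ4 e=1 a=1 b=0 d=1 clk=1 c=1
t9.Δ0 e=1 a=1 b=0 d=1 clk=1 c=1
t9.Δ1 e=1 a=1 b=0 d=1 clk=0 c=1
t10.Δ0 e=1 a=1 b=0 d=1 clk=0 c=1
t10.Δ1 e=1 a=1 b=0 d=1 clk=1 c=1
t10.Δ2 e=0 a=1 b=0 d=1 clk=1 c=1
t10.Δ3 e=0 a=1 b=1 d=1 clk=1 c=0
t10.Δ4 e=0 a=1 b=1 d=1 clk=1 c=1
t11.Δ0 e=0 a=1 b=1 d=1 clk=1 c=1
t11.Δ1 e=0 a=1 b=1 d=1 clk=0 c=1
t12.Δ0 e=0 a=1 b=1 d=1 clk=0 c=1
t12.Δ1 e=0 a=1 b=1 d=1 clk=1 c=1
t12.Δ2 e=1 a=1 b=1 d=1 clk=1 c=1
t12.Δ3 e=1 a=1 b=0 d=1 clk=1 c=0
t12.Δ4 e=1 a=1 b=0 d=1 clk=1 c=1
t13.Δ0 e=1 a=1 b=0 d=1 clk=1 c=1
t13.Δ1 e=1 a=1 b=0 d=1 clk=0 c=1
t14.Δ0 e=1 a=1 b=0 d=1 clk=0 c=1
t14.Δ1 e=1 a=1 b=0 d=1 clk=1 c=1
t14.Δ2 e=0 a=1 b=0 d=1 clk=1 c=1
t14.Δ3 e=0 a=1 b=1 d=1 clk=1 c=0
t14.Δ4 e=0 a=1 b=1 d=1 clk=1 c=1
t15.Δ0 e=0 a=1 b=1 d=1 clk=1 c=1
t15.Δ1 e=0 a=1 b=1 d=1 clk=0 c=1
t16.Δ0 e=0 a=1 b=1 d=1 clk=0 c=1
t16.Δ1 e=0 a=1 b=1 d=1 clk=1 c=1
t16.Δ2 e=1 a=1 b=1 d=1 clk=1 c=1
t16.Δ3 e=1 a=1 b=0 d=1 clk=1 c=0
t16.Δ4 e=1 a=1 b=0 d=1 clk=1 c=1
t17.Δ0 e=1 a=1 b=0 d=1 clk=1 c=1
t17.Δ1 e=1 a=1 b=0 d=1 clk=0 c=1
t18.Δ0 e=1 a=1 b=0 d=1 clk=0 c=1
t18.Δ1 e=1 a=1 b=0 d=1 clk=1 c=1
t18.Δ2 e=0 a=1 b=0 d=1 clk=1 c=1
t18.Δ3 e=0 a=1 b=1 d=1 clk=1 c=0
t18.Δ4 e=0 a=1 b=1 d=1 clk=1 c=1
t19.Δ0 e=0 a=1 b=1 d=1 clk=1 c=1
t19.Δ1 e=0 a=1 b=1 d=1 clk=0 c=1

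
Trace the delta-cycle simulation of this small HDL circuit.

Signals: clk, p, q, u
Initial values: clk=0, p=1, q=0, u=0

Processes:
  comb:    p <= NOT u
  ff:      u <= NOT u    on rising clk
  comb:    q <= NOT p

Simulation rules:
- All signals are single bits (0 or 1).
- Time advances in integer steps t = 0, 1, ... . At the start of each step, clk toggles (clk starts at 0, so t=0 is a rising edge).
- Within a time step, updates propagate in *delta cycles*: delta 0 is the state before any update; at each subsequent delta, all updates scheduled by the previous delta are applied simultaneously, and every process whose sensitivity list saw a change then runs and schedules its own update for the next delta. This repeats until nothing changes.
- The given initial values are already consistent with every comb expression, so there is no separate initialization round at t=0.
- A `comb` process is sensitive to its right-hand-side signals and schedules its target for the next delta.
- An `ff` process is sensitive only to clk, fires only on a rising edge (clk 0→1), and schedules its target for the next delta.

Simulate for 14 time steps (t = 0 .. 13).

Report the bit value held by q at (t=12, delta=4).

1

[bits: p,clk,u,q]
t=0: Δ0=1000 Δ1=1100 Δ2=1110 Δ3=0110 Δ4=0111 | 4Δ
t=1: Δ0=0111 Δ1=0011 | 1Δ
t=2: Δ0=0011 Δ1=0111 Δ2=0101 Δ3=1101 Δ4=1100 | 4Δ
t=3: Δ0=1100 Δ1=1000 | 1Δ
t=4: Δ0=1000 Δ1=1100 Δ2=1110 Δ3=0110 Δ4=0111 | 4Δ
t=5: Δ0=0111 Δ1=0011 | 1Δ
t=6: Δ0=0011 Δ1=0111 Δ2=0101 Δ3=1101 Δ4=1100 | 4Δ
t=7: Δ0=1100 Δ1=1000 | 1Δ
t=8: Δ0=1000 Δ1=1100 Δ2=1110 Δ3=0110 Δ4=0111 | 4Δ
t=9: Δ0=0111 Δ1=0011 | 1Δ
t=10: Δ0=0011 Δ1=0111 Δ2=0101 Δ3=1101 Δ4=1100 | 4Δ
t=11: Δ0=1100 Δ1=1000 | 1Δ
t=12: Δ0=1000 Δ1=1100 Δ2=1110 Δ3=0110 Δ4=0111 | 4Δ
t=13: Δ0=0111 Δ1=0011 | 1Δ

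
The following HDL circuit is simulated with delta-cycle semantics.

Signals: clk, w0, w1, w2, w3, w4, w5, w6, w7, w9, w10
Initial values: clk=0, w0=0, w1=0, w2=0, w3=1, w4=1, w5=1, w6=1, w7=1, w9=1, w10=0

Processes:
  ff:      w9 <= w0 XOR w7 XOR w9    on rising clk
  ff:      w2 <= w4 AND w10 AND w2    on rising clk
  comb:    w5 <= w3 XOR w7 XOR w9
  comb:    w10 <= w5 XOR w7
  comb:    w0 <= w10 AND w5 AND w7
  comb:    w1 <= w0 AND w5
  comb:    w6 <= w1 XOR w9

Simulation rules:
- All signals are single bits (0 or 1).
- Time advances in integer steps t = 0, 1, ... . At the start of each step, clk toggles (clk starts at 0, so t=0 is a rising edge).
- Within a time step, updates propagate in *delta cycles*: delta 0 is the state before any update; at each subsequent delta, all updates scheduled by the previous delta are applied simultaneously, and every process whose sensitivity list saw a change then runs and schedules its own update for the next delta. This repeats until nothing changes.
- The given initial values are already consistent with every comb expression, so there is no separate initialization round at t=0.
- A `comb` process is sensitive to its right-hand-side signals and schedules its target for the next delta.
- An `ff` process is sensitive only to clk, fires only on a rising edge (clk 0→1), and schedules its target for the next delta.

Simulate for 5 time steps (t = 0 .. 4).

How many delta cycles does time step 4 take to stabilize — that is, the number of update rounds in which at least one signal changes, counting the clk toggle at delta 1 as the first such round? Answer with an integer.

[bits: w5,w3,w7,w4,w6,clk,w2,w9,w1,w0,w10]
t=0: Δ0=11111001000 Δ1=11111101000 Δ2=11111100000 Δ3=01110100000 Δ4=01110100001 | 4Δ
t=1: Δ0=01110100001 Δ1=01110000001 | 1Δ
t=2: Δ0=01110000001 Δ1=01110100001 Δ2=01110101001 Δ3=11111101001 Δ4=11111101010 Δ5=11111101100 Δ6=11110101000 Δ7=11111101000 | 7Δ
t=3: Δ0=11111101000 Δ1=11111001000 | 1Δ
t=4: Δ0=11111001000 Δ1=11111101000 Δ2=11111100000 Δ3=01110100000 Δ4=01110100001 | 4Δ

4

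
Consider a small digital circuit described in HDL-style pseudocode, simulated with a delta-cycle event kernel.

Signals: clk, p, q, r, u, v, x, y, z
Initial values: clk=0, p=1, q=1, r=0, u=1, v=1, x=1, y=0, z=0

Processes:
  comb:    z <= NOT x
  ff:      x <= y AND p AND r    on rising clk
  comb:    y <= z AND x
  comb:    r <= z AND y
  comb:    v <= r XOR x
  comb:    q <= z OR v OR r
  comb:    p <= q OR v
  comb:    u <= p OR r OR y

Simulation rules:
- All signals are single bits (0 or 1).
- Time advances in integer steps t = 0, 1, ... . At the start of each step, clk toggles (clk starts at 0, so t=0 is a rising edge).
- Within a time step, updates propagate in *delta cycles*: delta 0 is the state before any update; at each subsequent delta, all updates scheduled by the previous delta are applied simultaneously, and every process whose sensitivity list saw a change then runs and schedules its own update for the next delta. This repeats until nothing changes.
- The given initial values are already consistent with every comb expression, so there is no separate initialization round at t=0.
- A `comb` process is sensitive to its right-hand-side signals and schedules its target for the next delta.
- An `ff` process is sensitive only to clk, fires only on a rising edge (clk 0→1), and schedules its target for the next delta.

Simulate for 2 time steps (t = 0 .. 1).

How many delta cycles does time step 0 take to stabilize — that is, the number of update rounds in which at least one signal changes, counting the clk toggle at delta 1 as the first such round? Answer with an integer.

t0.Δ0 p=1 x=1 q=1 y=0 z=0 u=1 v=1 clk=0 r=0
t0.Δ1 p=1 x=1 q=1 y=0 z=0 u=1 v=1 clk=1 r=0
t0.Δ2 p=1 x=0 q=1 y=0 z=0 u=1 v=1 clk=1 r=0
t0.Δ3 p=1 x=0 q=1 y=0 z=1 u=1 v=0 clk=1 r=0
t1.Δ0 p=1 x=0 q=1 y=0 z=1 u=1 v=0 clk=1 r=0
t1.Δ1 p=1 x=0 q=1 y=0 z=1 u=1 v=0 clk=0 r=0

3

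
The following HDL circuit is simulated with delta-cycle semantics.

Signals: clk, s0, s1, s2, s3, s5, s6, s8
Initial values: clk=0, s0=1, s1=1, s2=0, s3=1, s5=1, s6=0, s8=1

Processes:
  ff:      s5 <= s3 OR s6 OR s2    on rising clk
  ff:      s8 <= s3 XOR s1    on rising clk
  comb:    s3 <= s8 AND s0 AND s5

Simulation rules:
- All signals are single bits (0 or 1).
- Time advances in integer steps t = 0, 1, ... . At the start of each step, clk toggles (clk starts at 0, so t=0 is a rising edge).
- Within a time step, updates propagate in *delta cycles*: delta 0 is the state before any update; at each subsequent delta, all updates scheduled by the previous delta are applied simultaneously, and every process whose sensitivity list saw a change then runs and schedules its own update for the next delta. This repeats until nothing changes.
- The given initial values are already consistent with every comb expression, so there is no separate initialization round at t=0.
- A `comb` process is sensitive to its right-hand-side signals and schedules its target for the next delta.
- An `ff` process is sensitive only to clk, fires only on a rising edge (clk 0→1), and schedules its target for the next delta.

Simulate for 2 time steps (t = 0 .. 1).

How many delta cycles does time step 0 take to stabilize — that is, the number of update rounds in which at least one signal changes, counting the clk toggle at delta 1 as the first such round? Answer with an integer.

3

t=0 Δ0: s3=1 s6=0 s8=1 clk=0 s0=1 s5=1 s2=0 s1=1
  Δ1: clk:0→1
  Δ2: s8:1→0
  Δ3: s3:1→0
  (3Δ to stable)
t=1 Δ0: s3=0 s6=0 s8=0 clk=1 s0=1 s5=1 s2=0 s1=1
  Δ1: clk:1→0
  (1Δ to stable)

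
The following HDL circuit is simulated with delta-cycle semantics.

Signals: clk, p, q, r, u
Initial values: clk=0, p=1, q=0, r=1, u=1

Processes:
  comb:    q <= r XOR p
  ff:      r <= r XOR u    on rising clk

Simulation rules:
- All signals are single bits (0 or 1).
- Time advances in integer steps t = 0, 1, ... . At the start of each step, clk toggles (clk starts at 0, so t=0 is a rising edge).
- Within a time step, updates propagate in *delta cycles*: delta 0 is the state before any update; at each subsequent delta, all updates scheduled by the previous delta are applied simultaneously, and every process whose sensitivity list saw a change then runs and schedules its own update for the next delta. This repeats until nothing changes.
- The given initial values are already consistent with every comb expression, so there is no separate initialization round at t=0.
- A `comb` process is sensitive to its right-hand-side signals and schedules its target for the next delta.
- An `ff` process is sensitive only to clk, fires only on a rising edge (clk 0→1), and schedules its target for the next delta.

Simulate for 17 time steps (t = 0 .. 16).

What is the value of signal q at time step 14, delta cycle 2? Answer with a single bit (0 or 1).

1

[bits: clk,q,p,u,r]
t=0: Δ0=00111 Δ1=10111 Δ2=10110 Δ3=11110 | 3Δ
t=1: Δ0=11110 Δ1=01110 | 1Δ
t=2: Δ0=01110 Δ1=11110 Δ2=11111 Δ3=10111 | 3Δ
t=3: Δ0=10111 Δ1=00111 | 1Δ
t=4: Δ0=00111 Δ1=10111 Δ2=10110 Δ3=11110 | 3Δ
t=5: Δ0=11110 Δ1=01110 | 1Δ
t=6: Δ0=01110 Δ1=11110 Δ2=11111 Δ3=10111 | 3Δ
t=7: Δ0=10111 Δ1=00111 | 1Δ
t=8: Δ0=00111 Δ1=10111 Δ2=10110 Δ3=11110 | 3Δ
t=9: Δ0=11110 Δ1=01110 | 1Δ
t=10: Δ0=01110 Δ1=11110 Δ2=11111 Δ3=10111 | 3Δ
t=11: Δ0=10111 Δ1=00111 | 1Δ
t=12: Δ0=00111 Δ1=10111 Δ2=10110 Δ3=11110 | 3Δ
t=13: Δ0=11110 Δ1=01110 | 1Δ
t=14: Δ0=01110 Δ1=11110 Δ2=11111 Δ3=10111 | 3Δ
t=15: Δ0=10111 Δ1=00111 | 1Δ
t=16: Δ0=00111 Δ1=10111 Δ2=10110 Δ3=11110 | 3Δ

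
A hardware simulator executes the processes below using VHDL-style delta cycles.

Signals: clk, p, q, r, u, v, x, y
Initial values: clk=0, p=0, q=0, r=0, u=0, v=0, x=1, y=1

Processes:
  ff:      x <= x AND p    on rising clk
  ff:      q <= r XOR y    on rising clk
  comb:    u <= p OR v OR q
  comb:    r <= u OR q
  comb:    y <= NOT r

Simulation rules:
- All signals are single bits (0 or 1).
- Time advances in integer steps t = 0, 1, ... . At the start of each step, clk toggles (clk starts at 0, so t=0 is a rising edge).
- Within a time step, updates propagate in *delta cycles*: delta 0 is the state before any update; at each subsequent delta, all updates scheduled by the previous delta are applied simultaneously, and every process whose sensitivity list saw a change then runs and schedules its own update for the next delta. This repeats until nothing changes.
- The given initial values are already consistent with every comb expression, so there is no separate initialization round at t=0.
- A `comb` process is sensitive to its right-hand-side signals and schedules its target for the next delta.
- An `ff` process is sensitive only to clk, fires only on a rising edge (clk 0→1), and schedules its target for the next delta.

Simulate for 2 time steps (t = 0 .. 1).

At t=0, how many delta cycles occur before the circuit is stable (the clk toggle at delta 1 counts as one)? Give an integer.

4

t0.Δ0 u=0 v=0 y=1 clk=0 p=0 x=1 r=0 q=0
t0.Δ1 u=0 v=0 y=1 clk=1 p=0 x=1 r=0 q=0
t0.Δ2 u=0 v=0 y=1 clk=1 p=0 x=0 r=0 q=1
t0.Δ3 u=1 v=0 y=1 clk=1 p=0 x=0 r=1 q=1
t0.Δ4 u=1 v=0 y=0 clk=1 p=0 x=0 r=1 q=1
t1.Δ0 u=1 v=0 y=0 clk=1 p=0 x=0 r=1 q=1
t1.Δ1 u=1 v=0 y=0 clk=0 p=0 x=0 r=1 q=1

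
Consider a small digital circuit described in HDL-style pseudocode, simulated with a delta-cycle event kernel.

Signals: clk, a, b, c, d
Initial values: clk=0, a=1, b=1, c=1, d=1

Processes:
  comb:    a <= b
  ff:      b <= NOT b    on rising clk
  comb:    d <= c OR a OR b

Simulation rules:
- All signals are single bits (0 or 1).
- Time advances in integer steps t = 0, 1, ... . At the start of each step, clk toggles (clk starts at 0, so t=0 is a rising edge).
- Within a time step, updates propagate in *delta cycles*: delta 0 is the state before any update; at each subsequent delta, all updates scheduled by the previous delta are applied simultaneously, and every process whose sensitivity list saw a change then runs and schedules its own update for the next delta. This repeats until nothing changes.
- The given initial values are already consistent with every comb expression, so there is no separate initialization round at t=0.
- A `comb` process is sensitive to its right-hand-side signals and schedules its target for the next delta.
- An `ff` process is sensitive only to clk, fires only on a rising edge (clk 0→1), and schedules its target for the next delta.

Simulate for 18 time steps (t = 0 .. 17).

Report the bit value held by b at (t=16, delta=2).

[bits: c,clk,b,d,a]
t=0: Δ0=10111 Δ1=11111 Δ2=11011 Δ3=11010 | 3Δ
t=1: Δ0=11010 Δ1=10010 | 1Δ
t=2: Δ0=10010 Δ1=11010 Δ2=11110 Δ3=11111 | 3Δ
t=3: Δ0=11111 Δ1=10111 | 1Δ
t=4: Δ0=10111 Δ1=11111 Δ2=11011 Δ3=11010 | 3Δ
t=5: Δ0=11010 Δ1=10010 | 1Δ
t=6: Δ0=10010 Δ1=11010 Δ2=11110 Δ3=11111 | 3Δ
t=7: Δ0=11111 Δ1=10111 | 1Δ
t=8: Δ0=10111 Δ1=11111 Δ2=11011 Δ3=11010 | 3Δ
t=9: Δ0=11010 Δ1=10010 | 1Δ
t=10: Δ0=10010 Δ1=11010 Δ2=11110 Δ3=11111 | 3Δ
t=11: Δ0=11111 Δ1=10111 | 1Δ
t=12: Δ0=10111 Δ1=11111 Δ2=11011 Δ3=11010 | 3Δ
t=13: Δ0=11010 Δ1=10010 | 1Δ
t=14: Δ0=10010 Δ1=11010 Δ2=11110 Δ3=11111 | 3Δ
t=15: Δ0=11111 Δ1=10111 | 1Δ
t=16: Δ0=10111 Δ1=11111 Δ2=11011 Δ3=11010 | 3Δ
t=17: Δ0=11010 Δ1=10010 | 1Δ

0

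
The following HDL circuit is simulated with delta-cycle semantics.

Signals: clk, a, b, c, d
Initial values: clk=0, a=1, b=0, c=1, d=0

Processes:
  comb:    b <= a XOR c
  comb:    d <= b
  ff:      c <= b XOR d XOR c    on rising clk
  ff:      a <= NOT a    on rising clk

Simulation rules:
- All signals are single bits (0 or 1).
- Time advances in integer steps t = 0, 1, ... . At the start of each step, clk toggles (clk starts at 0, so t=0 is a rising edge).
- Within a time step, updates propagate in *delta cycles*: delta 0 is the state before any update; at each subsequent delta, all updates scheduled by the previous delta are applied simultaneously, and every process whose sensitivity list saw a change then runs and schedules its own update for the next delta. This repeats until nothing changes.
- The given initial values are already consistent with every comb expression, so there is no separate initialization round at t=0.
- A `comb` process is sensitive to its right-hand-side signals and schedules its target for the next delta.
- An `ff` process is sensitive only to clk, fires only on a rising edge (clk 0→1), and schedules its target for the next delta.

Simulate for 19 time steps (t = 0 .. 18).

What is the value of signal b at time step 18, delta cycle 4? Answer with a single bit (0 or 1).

0

[bits: d,a,b,c,clk]
t=0: Δ0=01010 Δ1=01011 Δ2=00011 Δ3=00111 Δ4=10111 | 4Δ
t=1: Δ0=10111 Δ1=10110 | 1Δ
t=2: Δ0=10110 Δ1=10111 Δ2=11111 Δ3=11011 Δ4=01011 | 4Δ
t=3: Δ0=01011 Δ1=01010 | 1Δ
t=4: Δ0=01010 Δ1=01011 Δ2=00011 Δ3=00111 Δ4=10111 | 4Δ
t=5: Δ0=10111 Δ1=10110 | 1Δ
t=6: Δ0=10110 Δ1=10111 Δ2=11111 Δ3=11011 Δ4=01011 | 4Δ
t=7: Δ0=01011 Δ1=01010 | 1Δ
t=8: Δ0=01010 Δ1=01011 Δ2=00011 Δ3=00111 Δ4=10111 | 4Δ
t=9: Δ0=10111 Δ1=10110 | 1Δ
t=10: Δ0=10110 Δ1=10111 Δ2=11111 Δ3=11011 Δ4=01011 | 4Δ
t=11: Δ0=01011 Δ1=01010 | 1Δ
t=12: Δ0=01010 Δ1=01011 Δ2=00011 Δ3=00111 Δ4=10111 | 4Δ
t=13: Δ0=10111 Δ1=10110 | 1Δ
t=14: Δ0=10110 Δ1=10111 Δ2=11111 Δ3=11011 Δ4=01011 | 4Δ
t=15: Δ0=01011 Δ1=01010 | 1Δ
t=16: Δ0=01010 Δ1=01011 Δ2=00011 Δ3=00111 Δ4=10111 | 4Δ
t=17: Δ0=10111 Δ1=10110 | 1Δ
t=18: Δ0=10110 Δ1=10111 Δ2=11111 Δ3=11011 Δ4=01011 | 4Δ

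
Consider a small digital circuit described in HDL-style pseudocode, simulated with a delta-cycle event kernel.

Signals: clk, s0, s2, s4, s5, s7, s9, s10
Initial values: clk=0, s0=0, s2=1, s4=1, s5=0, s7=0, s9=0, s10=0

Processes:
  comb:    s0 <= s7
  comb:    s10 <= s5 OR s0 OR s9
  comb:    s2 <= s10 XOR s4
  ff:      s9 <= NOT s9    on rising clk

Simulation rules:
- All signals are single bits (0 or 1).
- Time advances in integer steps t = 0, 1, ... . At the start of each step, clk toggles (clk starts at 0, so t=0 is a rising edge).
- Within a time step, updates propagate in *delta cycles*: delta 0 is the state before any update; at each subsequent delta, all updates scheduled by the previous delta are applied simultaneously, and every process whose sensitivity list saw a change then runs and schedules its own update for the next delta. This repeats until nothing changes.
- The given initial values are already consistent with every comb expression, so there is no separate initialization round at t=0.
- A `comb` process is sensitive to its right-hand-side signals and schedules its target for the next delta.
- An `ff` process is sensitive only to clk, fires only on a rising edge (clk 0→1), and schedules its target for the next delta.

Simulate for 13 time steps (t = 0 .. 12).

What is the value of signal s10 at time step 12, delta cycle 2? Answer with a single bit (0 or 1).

0

t=0 Δ0: s4=1 s10=0 s5=0 s2=1 clk=0 s7=0 s9=0 s0=0
  Δ1: clk:0→1
  Δ2: s9:0→1
  Δ3: s10:0→1
  Δ4: s2:1→0
  (4Δ to stable)
t=1 Δ0: s4=1 s10=1 s5=0 s2=0 clk=1 s7=0 s9=1 s0=0
  Δ1: clk:1→0
  (1Δ to stable)
t=2 Δ0: s4=1 s10=1 s5=0 s2=0 clk=0 s7=0 s9=1 s0=0
  Δ1: clk:0→1
  Δ2: s9:1→0
  Δ3: s10:1→0
  Δ4: s2:0→1
  (4Δ to stable)
t=3 Δ0: s4=1 s10=0 s5=0 s2=1 clk=1 s7=0 s9=0 s0=0
  Δ1: clk:1→0
  (1Δ to stable)
t=4 Δ0: s4=1 s10=0 s5=0 s2=1 clk=0 s7=0 s9=0 s0=0
  Δ1: clk:0→1
  Δ2: s9:0→1
  Δ3: s10:0→1
  Δ4: s2:1→0
  (4Δ to stable)
t=5 Δ0: s4=1 s10=1 s5=0 s2=0 clk=1 s7=0 s9=1 s0=0
  Δ1: clk:1→0
  (1Δ to stable)
t=6 Δ0: s4=1 s10=1 s5=0 s2=0 clk=0 s7=0 s9=1 s0=0
  Δ1: clk:0→1
  Δ2: s9:1→0
  Δ3: s10:1→0
  Δ4: s2:0→1
  (4Δ to stable)
t=7 Δ0: s4=1 s10=0 s5=0 s2=1 clk=1 s7=0 s9=0 s0=0
  Δ1: clk:1→0
  (1Δ to stable)
t=8 Δ0: s4=1 s10=0 s5=0 s2=1 clk=0 s7=0 s9=0 s0=0
  Δ1: clk:0→1
  Δ2: s9:0→1
  Δ3: s10:0→1
  Δ4: s2:1→0
  (4Δ to stable)
t=9 Δ0: s4=1 s10=1 s5=0 s2=0 clk=1 s7=0 s9=1 s0=0
  Δ1: clk:1→0
  (1Δ to stable)
t=10 Δ0: s4=1 s10=1 s5=0 s2=0 clk=0 s7=0 s9=1 s0=0
  Δ1: clk:0→1
  Δ2: s9:1→0
  Δ3: s10:1→0
  Δ4: s2:0→1
  (4Δ to stable)
t=11 Δ0: s4=1 s10=0 s5=0 s2=1 clk=1 s7=0 s9=0 s0=0
  Δ1: clk:1→0
  (1Δ to stable)
t=12 Δ0: s4=1 s10=0 s5=0 s2=1 clk=0 s7=0 s9=0 s0=0
  Δ1: clk:0→1
  Δ2: s9:0→1
  Δ3: s10:0→1
  Δ4: s2:1→0
  (4Δ to stable)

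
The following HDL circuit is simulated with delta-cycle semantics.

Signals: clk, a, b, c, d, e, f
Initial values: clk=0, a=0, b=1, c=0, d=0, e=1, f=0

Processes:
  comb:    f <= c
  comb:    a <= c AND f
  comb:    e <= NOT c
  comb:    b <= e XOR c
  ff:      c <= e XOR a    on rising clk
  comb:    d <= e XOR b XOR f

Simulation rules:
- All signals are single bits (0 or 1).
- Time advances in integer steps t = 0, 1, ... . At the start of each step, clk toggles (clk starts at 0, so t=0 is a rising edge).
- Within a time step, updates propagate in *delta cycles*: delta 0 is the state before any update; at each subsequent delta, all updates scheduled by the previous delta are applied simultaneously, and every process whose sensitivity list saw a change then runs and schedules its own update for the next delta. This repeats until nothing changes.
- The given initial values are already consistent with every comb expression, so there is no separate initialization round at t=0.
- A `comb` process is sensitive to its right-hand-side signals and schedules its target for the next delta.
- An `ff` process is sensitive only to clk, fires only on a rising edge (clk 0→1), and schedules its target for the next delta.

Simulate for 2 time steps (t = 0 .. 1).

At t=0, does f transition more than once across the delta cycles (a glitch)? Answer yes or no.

[bits: c,b,d,clk,a,e,f]
t=0: Δ0=0100010 Δ1=0101010 Δ2=1101010 Δ3=1001001 Δ4=1111101 Δ5=1101101 | 5Δ
t=1: Δ0=1101101 Δ1=1100101 | 1Δ

no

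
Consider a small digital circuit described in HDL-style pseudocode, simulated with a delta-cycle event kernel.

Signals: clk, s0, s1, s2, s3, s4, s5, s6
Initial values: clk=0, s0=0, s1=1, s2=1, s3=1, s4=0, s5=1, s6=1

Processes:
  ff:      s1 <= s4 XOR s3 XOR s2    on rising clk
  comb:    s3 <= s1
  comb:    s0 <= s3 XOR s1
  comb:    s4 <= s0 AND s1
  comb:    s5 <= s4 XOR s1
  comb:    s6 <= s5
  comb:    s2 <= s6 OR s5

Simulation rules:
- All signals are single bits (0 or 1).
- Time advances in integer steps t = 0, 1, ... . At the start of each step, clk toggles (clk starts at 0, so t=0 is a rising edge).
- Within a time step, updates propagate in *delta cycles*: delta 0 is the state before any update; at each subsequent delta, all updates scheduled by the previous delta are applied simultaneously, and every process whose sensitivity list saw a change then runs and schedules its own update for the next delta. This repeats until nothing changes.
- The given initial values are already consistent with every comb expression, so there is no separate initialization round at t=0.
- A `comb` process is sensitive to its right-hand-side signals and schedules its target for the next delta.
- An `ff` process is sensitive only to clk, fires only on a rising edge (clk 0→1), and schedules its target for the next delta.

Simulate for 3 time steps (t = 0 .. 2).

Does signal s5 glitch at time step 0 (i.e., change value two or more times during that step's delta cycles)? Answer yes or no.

no

t0.Δ0 s6=1 s0=0 s3=1 s5=1 s2=1 s1=1 s4=0 clk=0
t0.Δ1 s6=1 s0=0 s3=1 s5=1 s2=1 s1=1 s4=0 clk=1
t0.Δ2 s6=1 s0=0 s3=1 s5=1 s2=1 s1=0 s4=0 clk=1
t0.Δ3 s6=1 s0=1 s3=0 s5=0 s2=1 s1=0 s4=0 clk=1
t0.Δ4 s6=0 s0=0 s3=0 s5=0 s2=1 s1=0 s4=0 clk=1
t0.Δ5 s6=0 s0=0 s3=0 s5=0 s2=0 s1=0 s4=0 clk=1
t1.Δ0 s6=0 s0=0 s3=0 s5=0 s2=0 s1=0 s4=0 clk=1
t1.Δ1 s6=0 s0=0 s3=0 s5=0 s2=0 s1=0 s4=0 clk=0
t2.Δ0 s6=0 s0=0 s3=0 s5=0 s2=0 s1=0 s4=0 clk=0
t2.Δ1 s6=0 s0=0 s3=0 s5=0 s2=0 s1=0 s4=0 clk=1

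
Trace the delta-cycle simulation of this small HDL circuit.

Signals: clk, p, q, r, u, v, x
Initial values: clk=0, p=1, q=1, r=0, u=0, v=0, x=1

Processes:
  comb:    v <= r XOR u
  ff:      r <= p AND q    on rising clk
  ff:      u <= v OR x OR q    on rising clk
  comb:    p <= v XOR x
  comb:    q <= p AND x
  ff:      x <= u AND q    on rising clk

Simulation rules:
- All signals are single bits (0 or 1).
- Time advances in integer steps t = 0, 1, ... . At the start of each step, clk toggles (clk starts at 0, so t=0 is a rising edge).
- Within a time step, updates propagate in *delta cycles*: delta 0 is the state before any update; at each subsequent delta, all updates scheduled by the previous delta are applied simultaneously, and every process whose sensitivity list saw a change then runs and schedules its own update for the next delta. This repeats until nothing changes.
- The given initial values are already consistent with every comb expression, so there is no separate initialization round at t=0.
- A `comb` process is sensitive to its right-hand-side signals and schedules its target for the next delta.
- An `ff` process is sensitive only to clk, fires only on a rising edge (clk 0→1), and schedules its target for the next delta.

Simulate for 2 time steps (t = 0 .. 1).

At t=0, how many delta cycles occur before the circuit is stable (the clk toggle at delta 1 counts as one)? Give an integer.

t0.Δ0 clk=0 q=1 r=0 u=0 x=1 v=0 p=1
t0.Δ1 clk=1 q=1 r=0 u=0 x=1 v=0 p=1
t0.Δ2 clk=1 q=1 r=1 u=1 x=0 v=0 p=1
t0.Δ3 clk=1 q=0 r=1 u=1 x=0 v=0 p=0
t1.Δ0 clk=1 q=0 r=1 u=1 x=0 v=0 p=0
t1.Δ1 clk=0 q=0 r=1 u=1 x=0 v=0 p=0

3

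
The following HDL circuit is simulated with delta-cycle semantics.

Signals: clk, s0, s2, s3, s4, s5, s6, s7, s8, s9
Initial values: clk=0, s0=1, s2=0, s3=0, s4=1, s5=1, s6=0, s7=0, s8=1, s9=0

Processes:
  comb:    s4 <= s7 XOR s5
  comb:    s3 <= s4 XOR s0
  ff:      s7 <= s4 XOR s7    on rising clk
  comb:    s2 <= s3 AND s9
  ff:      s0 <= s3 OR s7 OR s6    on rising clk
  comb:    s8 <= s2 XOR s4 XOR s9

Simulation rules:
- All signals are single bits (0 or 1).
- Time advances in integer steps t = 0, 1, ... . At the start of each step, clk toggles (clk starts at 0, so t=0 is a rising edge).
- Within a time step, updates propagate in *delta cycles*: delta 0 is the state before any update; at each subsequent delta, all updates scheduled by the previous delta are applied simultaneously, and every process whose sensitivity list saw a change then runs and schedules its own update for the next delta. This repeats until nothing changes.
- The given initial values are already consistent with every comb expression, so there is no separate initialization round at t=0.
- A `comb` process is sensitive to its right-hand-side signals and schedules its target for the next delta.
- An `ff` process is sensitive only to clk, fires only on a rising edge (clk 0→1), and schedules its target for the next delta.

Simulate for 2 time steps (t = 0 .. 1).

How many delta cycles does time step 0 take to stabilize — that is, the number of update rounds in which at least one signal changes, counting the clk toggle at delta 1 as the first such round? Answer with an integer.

t=0 Δ0: s0=1 s4=1 s9=0 s8=1 s2=0 s7=0 clk=0 s5=1 s6=0 s3=0
  Δ1: clk:0→1
  Δ2: s0:1→0, s7:0→1
  Δ3: s4:1→0, s3:0→1
  Δ4: s8:1→0, s3:1→0
  (4Δ to stable)
t=1 Δ0: s0=0 s4=0 s9=0 s8=0 s2=0 s7=1 clk=1 s5=1 s6=0 s3=0
  Δ1: clk:1→0
  (1Δ to stable)

4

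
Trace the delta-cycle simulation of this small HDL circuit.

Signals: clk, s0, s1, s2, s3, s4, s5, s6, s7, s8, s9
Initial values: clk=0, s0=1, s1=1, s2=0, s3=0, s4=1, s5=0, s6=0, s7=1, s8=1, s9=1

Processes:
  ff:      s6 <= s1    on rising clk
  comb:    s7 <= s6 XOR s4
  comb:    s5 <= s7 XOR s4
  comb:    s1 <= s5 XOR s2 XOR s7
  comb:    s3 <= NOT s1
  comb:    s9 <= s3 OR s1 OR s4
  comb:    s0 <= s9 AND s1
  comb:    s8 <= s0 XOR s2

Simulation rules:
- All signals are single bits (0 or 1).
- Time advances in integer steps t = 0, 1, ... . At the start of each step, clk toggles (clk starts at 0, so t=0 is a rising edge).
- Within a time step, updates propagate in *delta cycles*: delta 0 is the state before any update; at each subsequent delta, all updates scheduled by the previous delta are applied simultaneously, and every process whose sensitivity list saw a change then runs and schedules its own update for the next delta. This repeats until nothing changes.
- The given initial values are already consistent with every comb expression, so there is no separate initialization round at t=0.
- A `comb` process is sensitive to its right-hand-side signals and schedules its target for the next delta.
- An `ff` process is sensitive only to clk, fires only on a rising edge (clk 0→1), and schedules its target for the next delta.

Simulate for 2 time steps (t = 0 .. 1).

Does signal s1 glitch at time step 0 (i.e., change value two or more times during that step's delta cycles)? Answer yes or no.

[bits: s1,s5,clk,s6,s2,s8,s4,s7,s3,s0,s9]
t=0: Δ0=10000111011 Δ1=10100111011 Δ2=10110111011 Δ3=10110110011 Δ4=01110110011 Δ5=11110110101 Δ6=11110010011 Δ7=11110110011 | 7Δ
t=1: Δ0=11110110011 Δ1=11010110011 | 1Δ

yes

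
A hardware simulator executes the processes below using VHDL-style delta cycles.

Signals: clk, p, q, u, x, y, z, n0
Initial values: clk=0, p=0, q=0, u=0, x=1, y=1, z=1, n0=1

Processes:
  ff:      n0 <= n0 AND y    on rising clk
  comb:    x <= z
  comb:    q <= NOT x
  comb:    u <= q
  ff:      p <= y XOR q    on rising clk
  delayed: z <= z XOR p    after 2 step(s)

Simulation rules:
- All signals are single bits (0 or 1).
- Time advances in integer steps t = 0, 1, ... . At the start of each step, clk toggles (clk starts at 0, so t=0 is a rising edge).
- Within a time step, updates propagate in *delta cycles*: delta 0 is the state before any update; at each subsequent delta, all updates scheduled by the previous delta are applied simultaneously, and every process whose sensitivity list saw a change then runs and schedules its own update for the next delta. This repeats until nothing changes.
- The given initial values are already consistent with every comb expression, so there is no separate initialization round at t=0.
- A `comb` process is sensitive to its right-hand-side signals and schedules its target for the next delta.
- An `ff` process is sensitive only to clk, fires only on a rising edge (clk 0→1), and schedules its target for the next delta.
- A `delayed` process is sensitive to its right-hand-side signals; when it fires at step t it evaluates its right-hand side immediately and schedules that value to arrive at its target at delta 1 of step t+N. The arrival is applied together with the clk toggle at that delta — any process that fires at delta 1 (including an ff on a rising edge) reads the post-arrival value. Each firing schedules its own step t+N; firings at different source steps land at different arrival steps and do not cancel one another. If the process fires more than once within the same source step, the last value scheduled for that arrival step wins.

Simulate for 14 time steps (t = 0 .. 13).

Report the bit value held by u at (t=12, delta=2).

0

t=0 Δ0: y=1 n0=1 clk=0 q=0 x=1 p=0 z=1 u=0
  Δ1: clk:0→1
  Δ2: p:0→1
  (2Δ to stable)
t=1 Δ0: y=1 n0=1 clk=1 q=0 x=1 p=1 z=1 u=0
  Δ1: clk:1→0
  (1Δ to stable)
t=2 Δ0: y=1 n0=1 clk=0 q=0 x=1 p=1 z=1 u=0
  Δ1: clk:0→1, z:1→0
  Δ2: x:1→0
  Δ3: q:0→1
  Δ4: u:0→1
  (4Δ to stable)
t=3 Δ0: y=1 n0=1 clk=1 q=1 x=0 p=1 z=0 u=1
  Δ1: clk:1→0
  (1Δ to stable)
t=4 Δ0: y=1 n0=1 clk=0 q=1 x=0 p=1 z=0 u=1
  Δ1: clk:0→1, z:0→1
  Δ2: x:0→1, p:1→0
  Δ3: q:1→0
  Δ4: u:1→0
  (4Δ to stable)
t=5 Δ0: y=1 n0=1 clk=1 q=0 x=1 p=0 z=1 u=0
  Δ1: clk:1→0
  (1Δ to stable)
t=6 Δ0: y=1 n0=1 clk=0 q=0 x=1 p=0 z=1 u=0
  Δ1: clk:0→1
  Δ2: p:0→1
  (2Δ to stable)
t=7 Δ0: y=1 n0=1 clk=1 q=0 x=1 p=1 z=1 u=0
  Δ1: clk:1→0
  (1Δ to stable)
t=8 Δ0: y=1 n0=1 clk=0 q=0 x=1 p=1 z=1 u=0
  Δ1: clk:0→1, z:1→0
  Δ2: x:1→0
  Δ3: q:0→1
  Δ4: u:0→1
  (4Δ to stable)
t=9 Δ0: y=1 n0=1 clk=1 q=1 x=0 p=1 z=0 u=1
  Δ1: clk:1→0
  (1Δ to stable)
t=10 Δ0: y=1 n0=1 clk=0 q=1 x=0 p=1 z=0 u=1
  Δ1: clk:0→1, z:0→1
  Δ2: x:0→1, p:1→0
  Δ3: q:1→0
  Δ4: u:1→0
  (4Δ to stable)
t=11 Δ0: y=1 n0=1 clk=1 q=0 x=1 p=0 z=1 u=0
  Δ1: clk:1→0
  (1Δ to stable)
t=12 Δ0: y=1 n0=1 clk=0 q=0 x=1 p=0 z=1 u=0
  Δ1: clk:0→1
  Δ2: p:0→1
  (2Δ to stable)
t=13 Δ0: y=1 n0=1 clk=1 q=0 x=1 p=1 z=1 u=0
  Δ1: clk:1→0
  (1Δ to stable)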